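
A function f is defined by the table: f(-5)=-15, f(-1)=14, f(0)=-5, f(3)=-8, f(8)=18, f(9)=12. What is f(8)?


18


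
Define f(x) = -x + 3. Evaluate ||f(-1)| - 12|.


f(-1) = 4
|4| = 4
|4 - 12| = 8

8


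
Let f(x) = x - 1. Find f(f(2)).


f(2) = 1
f(1) = 0

0


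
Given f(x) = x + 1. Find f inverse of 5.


4


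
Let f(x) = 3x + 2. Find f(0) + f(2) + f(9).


f(0) = 2
f(2) = 8
f(9) = 29
Sum = 39

39


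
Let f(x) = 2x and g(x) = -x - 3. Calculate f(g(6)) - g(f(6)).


f(g(6)) = -18
g(f(6)) = -15
Difference = -3

-3


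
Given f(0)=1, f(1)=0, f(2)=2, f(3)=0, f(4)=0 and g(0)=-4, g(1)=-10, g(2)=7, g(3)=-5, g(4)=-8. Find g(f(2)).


f(2) = 2
g(2) = 7

7


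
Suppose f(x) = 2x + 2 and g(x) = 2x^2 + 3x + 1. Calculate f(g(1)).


g(1) = 6
f(6) = 14

14


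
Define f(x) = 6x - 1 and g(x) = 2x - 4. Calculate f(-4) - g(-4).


f(-4) = -25
g(-4) = -12
Difference = -13

-13


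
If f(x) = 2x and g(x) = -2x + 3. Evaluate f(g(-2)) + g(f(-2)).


25


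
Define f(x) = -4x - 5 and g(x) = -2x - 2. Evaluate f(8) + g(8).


f(8) = -37
g(8) = -18
Sum = -55

-55


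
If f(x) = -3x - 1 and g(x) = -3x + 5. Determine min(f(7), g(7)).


f(7) = -22
g(7) = -16
min = -22

-22


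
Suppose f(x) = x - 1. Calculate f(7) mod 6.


f(7) = 6
6 mod 6 = 0

0


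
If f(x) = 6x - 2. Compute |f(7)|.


40


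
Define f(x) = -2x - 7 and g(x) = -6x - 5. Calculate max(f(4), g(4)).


f(4) = -15
g(4) = -29
max = -15

-15


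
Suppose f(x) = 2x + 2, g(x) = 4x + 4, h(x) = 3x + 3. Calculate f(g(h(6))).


h(6) = 21
g(21) = 88
f(88) = 178

178


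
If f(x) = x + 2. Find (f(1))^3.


f(1) = 3
(3)^3 = 27

27


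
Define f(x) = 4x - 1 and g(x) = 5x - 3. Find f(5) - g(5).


f(5) = 19
g(5) = 22
Difference = -3

-3


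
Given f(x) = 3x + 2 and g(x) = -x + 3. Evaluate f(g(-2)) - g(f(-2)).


f(g(-2)) = 17
g(f(-2)) = 7
Difference = 10

10


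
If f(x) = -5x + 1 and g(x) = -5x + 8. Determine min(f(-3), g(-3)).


f(-3) = 16
g(-3) = 23
min = 16

16


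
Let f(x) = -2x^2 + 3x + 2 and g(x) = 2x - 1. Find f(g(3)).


-33


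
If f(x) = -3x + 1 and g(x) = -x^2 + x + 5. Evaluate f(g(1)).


g(1) = 5
f(5) = -14

-14


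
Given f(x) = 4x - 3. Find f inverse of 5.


Solve 4x - 3 = 5
x = (5 + 3) / 4 = 2

2


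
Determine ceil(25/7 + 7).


25/7 = 3.5714
3.5714 + 7 = 10.5714
ceil(10.5714) = 11

11


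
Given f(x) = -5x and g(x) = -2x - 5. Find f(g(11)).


g(11) = -27
f(-27) = 135

135


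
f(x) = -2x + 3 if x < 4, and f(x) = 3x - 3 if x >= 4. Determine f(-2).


-2 satisfies x < 4
f(-2) = 7

7


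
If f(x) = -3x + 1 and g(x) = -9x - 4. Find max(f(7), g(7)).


f(7) = -20
g(7) = -67
max = -20

-20


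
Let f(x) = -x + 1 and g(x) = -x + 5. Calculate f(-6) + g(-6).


f(-6) = 7
g(-6) = 11
Sum = 18

18


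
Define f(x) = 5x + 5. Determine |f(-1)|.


f(-1) = 0
|0| = 0

0


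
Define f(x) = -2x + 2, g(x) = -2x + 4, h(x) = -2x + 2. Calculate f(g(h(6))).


h(6) = -10
g(-10) = 24
f(24) = -46

-46


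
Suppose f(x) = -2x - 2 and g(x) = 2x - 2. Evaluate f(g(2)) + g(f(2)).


-20


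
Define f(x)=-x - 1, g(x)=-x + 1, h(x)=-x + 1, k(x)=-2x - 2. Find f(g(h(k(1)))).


k(1) = -4
h(-4) = 5
g(5) = -4
f(-4) = 3

3


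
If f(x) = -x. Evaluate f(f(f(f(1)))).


f(1) = -1
f(-1) = 1
f(1) = -1
f(-1) = 1

1


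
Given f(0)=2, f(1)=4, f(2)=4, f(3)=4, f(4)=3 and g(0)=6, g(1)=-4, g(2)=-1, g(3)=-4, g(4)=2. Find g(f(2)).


f(2) = 4
g(4) = 2

2


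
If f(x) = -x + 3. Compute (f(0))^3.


f(0) = 3
(3)^3 = 27

27


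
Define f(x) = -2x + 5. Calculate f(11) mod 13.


f(11) = -17
-17 mod 13 = 9

9


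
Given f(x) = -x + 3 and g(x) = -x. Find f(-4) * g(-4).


f(-4) = 7
g(-4) = 4
Product = 28

28


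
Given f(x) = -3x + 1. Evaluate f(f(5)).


f(5) = -14
f(-14) = 43

43


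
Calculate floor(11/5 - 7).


-5


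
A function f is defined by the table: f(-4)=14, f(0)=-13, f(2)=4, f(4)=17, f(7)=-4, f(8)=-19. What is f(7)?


-4


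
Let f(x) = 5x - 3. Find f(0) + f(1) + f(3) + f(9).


53


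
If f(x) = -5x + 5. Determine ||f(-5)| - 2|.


28


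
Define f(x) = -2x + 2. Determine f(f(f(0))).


6


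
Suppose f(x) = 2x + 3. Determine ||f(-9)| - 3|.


f(-9) = -15
|-15| = 15
|15 - 3| = 12

12


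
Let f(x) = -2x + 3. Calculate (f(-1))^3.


125


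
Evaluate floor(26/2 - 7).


6


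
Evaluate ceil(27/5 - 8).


27/5 = 5.4
5.4 - 8 = -2.6
ceil(-2.6) = -2

-2


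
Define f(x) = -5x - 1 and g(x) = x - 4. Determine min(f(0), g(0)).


-4


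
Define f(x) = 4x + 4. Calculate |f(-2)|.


f(-2) = -4
|-4| = 4

4


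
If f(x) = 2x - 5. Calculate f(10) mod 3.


f(10) = 15
15 mod 3 = 0

0


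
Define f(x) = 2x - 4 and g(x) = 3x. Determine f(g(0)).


-4


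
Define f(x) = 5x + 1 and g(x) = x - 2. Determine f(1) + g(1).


5


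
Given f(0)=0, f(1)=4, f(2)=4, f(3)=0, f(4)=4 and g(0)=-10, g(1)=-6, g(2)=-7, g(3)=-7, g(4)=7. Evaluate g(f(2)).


f(2) = 4
g(4) = 7

7


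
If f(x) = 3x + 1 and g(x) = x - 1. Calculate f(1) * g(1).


0


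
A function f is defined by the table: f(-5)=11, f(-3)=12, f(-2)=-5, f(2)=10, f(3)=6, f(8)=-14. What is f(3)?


6


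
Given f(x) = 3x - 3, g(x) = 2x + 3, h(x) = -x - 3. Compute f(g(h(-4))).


12


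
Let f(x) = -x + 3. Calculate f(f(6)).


f(6) = -3
f(-3) = 6

6


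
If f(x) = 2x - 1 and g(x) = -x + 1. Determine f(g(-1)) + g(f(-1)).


f(g(-1)) = 3
g(f(-1)) = 4
Sum = 7

7


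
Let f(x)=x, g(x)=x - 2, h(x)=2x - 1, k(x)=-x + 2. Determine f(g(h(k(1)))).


k(1) = 1
h(1) = 1
g(1) = -1
f(-1) = -1

-1


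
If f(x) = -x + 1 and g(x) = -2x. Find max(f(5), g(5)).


-4


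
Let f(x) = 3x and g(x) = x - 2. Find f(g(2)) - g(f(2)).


-4


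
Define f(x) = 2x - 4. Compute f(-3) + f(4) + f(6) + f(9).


f(-3) = -10
f(4) = 4
f(6) = 8
f(9) = 14
Sum = 16

16


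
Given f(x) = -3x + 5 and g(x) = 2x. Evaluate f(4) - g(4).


f(4) = -7
g(4) = 8
Difference = -15

-15


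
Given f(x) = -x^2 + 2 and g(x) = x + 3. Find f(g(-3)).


g(-3) = 0
f(0) = (-1)*(0)^2 + 2 = 2

2


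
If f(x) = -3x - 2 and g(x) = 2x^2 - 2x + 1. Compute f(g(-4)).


g(-4) = 41
f(41) = -125

-125


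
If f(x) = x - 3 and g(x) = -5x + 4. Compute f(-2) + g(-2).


9


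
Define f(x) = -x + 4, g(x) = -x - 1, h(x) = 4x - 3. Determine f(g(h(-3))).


h(-3) = -15
g(-15) = 14
f(14) = -10

-10


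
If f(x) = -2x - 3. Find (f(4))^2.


121


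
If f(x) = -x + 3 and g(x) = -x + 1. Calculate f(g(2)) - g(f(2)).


4


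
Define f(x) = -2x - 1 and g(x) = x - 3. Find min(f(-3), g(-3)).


-6


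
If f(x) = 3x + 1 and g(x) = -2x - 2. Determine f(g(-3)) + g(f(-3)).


f(g(-3)) = 13
g(f(-3)) = 14
Sum = 27

27


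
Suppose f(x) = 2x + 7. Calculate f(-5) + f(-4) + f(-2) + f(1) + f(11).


f(-5) = -3
f(-4) = -1
f(-2) = 3
f(1) = 9
f(11) = 29
Sum = 37

37


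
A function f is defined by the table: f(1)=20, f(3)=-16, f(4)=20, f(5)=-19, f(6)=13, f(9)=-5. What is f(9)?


Reading from the table at x = 9

-5


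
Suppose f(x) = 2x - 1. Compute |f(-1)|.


f(-1) = -3
|-3| = 3

3


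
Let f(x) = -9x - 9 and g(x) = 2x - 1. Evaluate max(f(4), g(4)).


f(4) = -45
g(4) = 7
max = 7

7


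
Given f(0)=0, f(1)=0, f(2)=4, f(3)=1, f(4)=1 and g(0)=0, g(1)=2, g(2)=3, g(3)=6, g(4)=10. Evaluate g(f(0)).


f(0) = 0
g(0) = 0

0


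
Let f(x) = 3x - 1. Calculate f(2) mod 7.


5


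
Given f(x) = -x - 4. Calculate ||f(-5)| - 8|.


f(-5) = 1
|1| = 1
|1 - 8| = 7

7


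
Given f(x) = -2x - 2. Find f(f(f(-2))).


f(-2) = 2
f(2) = -6
f(-6) = 10

10


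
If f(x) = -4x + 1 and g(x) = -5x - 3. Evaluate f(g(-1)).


-7


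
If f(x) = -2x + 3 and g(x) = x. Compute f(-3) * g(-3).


f(-3) = 9
g(-3) = -3
Product = -27

-27


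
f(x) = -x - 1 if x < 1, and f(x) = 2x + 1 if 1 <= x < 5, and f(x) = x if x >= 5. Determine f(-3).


2


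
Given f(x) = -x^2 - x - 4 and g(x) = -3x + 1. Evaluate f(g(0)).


g(0) = 1
f(1) = (-1)*(1)^2 - 1*(1) - 4 = -6

-6


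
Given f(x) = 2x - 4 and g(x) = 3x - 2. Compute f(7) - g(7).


f(7) = 10
g(7) = 19
Difference = -9

-9


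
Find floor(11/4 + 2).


11/4 = 2.75
2.75 + 2 = 4.75
floor(4.75) = 4

4


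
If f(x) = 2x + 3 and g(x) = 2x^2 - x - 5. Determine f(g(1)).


-5


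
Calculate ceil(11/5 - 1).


2


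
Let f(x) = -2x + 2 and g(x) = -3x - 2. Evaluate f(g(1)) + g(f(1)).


f(g(1)) = 12
g(f(1)) = -2
Sum = 10

10


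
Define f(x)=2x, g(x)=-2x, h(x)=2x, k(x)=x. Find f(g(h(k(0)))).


k(0) = 0
h(0) = 0
g(0) = 0
f(0) = 0

0


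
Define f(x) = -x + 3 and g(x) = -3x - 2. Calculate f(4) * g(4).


14


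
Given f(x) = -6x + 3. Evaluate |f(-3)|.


f(-3) = 21
|21| = 21

21


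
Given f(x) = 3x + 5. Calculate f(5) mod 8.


f(5) = 20
20 mod 8 = 4

4


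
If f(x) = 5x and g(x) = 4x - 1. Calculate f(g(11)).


g(11) = 43
f(43) = 215

215


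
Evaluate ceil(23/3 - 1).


23/3 = 7.6667
7.6667 - 1 = 6.6667
ceil(6.6667) = 7

7


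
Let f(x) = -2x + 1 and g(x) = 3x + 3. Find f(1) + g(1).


f(1) = -1
g(1) = 6
Sum = 5

5


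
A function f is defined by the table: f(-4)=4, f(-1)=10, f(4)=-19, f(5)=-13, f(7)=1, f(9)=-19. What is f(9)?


Reading from the table at x = 9

-19


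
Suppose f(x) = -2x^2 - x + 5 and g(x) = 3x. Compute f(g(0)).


5


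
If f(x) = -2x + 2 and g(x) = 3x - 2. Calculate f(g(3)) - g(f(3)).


f(g(3)) = -12
g(f(3)) = -14
Difference = 2

2


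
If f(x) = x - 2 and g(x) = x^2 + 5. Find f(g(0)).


3


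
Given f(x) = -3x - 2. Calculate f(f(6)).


f(6) = -20
f(-20) = 58

58


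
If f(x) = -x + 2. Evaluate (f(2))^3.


f(2) = 0
(0)^3 = 0

0


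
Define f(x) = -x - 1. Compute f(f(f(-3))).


2


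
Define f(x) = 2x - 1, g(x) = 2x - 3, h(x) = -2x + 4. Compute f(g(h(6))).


h(6) = -8
g(-8) = -19
f(-19) = -39

-39


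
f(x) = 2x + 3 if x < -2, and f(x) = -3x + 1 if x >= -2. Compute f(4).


4 satisfies x >= -2
f(4) = -11

-11


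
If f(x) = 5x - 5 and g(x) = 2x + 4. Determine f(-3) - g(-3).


-18


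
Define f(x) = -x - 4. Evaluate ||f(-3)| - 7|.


f(-3) = -1
|-1| = 1
|1 - 7| = 6

6


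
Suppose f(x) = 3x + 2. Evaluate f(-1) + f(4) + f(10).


f(-1) = -1
f(4) = 14
f(10) = 32
Sum = 45

45


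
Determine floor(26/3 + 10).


26/3 = 8.6667
8.6667 + 10 = 18.6667
floor(18.6667) = 18

18


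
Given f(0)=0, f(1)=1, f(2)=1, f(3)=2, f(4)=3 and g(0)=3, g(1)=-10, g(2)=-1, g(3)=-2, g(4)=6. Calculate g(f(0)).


f(0) = 0
g(0) = 3

3


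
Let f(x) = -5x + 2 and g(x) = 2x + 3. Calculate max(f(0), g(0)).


f(0) = 2
g(0) = 3
max = 3

3


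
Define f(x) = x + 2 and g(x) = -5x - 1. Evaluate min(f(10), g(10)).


f(10) = 12
g(10) = -51
min = -51

-51


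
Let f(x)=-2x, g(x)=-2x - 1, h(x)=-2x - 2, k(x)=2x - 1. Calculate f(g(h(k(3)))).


k(3) = 5
h(5) = -12
g(-12) = 23
f(23) = -46

-46


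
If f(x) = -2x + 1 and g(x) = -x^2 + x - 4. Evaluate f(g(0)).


9


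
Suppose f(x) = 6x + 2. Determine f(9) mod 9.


f(9) = 56
56 mod 9 = 2

2


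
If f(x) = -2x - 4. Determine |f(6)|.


f(6) = -16
|-16| = 16

16


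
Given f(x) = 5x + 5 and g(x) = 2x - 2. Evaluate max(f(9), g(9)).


f(9) = 50
g(9) = 16
max = 50

50


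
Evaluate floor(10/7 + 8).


10/7 = 1.4286
1.4286 + 8 = 9.4286
floor(9.4286) = 9

9


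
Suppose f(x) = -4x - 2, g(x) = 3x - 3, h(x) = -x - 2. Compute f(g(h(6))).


106


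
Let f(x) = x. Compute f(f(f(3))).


f(3) = 3
f(3) = 3
f(3) = 3

3


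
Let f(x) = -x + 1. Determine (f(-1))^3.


f(-1) = 2
(2)^3 = 8

8


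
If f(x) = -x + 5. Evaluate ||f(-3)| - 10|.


f(-3) = 8
|8| = 8
|8 - 10| = 2

2


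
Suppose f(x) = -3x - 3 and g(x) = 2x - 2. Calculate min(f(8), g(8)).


f(8) = -27
g(8) = 14
min = -27

-27


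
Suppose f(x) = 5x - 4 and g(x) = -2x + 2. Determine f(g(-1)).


g(-1) = 4
f(4) = 16

16


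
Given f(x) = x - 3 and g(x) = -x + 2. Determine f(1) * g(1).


f(1) = -2
g(1) = 1
Product = -2

-2


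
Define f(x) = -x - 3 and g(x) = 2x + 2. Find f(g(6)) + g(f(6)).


f(g(6)) = -17
g(f(6)) = -16
Sum = -33

-33


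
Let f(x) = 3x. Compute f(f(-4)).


f(-4) = -12
f(-12) = -36

-36


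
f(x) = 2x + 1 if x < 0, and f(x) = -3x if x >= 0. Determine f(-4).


-4 satisfies x < 0
f(-4) = -7

-7


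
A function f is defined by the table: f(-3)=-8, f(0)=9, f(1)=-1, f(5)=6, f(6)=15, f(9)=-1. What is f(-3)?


Reading from the table at x = -3

-8


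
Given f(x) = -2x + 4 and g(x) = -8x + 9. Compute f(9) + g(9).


-77


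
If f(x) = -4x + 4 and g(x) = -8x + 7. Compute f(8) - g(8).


f(8) = -28
g(8) = -57
Difference = 29

29


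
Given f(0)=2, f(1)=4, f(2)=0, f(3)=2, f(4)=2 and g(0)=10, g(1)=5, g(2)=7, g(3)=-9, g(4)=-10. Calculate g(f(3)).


7


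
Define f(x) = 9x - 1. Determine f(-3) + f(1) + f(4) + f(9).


f(-3) = -28
f(1) = 8
f(4) = 35
f(9) = 80
Sum = 95

95


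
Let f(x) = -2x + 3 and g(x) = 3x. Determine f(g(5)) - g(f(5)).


f(g(5)) = -27
g(f(5)) = -21
Difference = -6

-6


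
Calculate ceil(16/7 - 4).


16/7 = 2.2857
2.2857 - 4 = -1.7143
ceil(-1.7143) = -1

-1


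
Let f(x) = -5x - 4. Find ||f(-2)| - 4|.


2


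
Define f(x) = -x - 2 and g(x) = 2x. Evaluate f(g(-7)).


g(-7) = -14
f(-14) = 12

12


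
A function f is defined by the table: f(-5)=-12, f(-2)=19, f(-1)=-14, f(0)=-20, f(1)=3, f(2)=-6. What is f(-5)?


Reading from the table at x = -5

-12


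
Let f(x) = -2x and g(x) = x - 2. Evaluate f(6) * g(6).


f(6) = -12
g(6) = 4
Product = -48

-48


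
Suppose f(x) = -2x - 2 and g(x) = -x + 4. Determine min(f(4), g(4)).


f(4) = -10
g(4) = 0
min = -10

-10


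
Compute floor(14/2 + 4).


14/2 = 7
7 + 4 = 11
floor(11) = 11

11


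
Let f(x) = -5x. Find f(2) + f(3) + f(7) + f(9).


-105


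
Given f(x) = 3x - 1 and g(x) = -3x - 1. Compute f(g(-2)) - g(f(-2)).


-6


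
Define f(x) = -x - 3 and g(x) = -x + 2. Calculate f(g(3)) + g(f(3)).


f(g(3)) = -2
g(f(3)) = 8
Sum = 6

6


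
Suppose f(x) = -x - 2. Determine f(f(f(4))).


f(4) = -6
f(-6) = 4
f(4) = -6

-6


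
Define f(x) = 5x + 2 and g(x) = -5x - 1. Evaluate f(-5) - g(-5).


-47


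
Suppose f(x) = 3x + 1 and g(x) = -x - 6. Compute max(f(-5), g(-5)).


f(-5) = -14
g(-5) = -1
max = -1

-1


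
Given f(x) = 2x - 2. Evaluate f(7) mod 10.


f(7) = 12
12 mod 10 = 2

2


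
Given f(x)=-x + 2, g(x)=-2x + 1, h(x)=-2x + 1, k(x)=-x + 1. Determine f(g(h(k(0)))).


-1


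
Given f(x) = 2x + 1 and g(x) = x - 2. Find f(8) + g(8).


23


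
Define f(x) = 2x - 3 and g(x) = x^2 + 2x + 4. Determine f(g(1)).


g(1) = 7
f(7) = 11

11


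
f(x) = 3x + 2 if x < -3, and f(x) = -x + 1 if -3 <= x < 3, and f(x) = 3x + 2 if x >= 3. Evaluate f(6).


6 satisfies x >= 3
f(6) = 20

20


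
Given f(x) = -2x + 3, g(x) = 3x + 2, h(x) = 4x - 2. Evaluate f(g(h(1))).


-13


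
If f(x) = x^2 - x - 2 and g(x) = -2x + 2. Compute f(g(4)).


g(4) = -6
f(-6) = 1*(-6)^2 - 1*(-6) - 2 = 40

40


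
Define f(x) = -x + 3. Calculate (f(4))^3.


f(4) = -1
(-1)^3 = -1

-1


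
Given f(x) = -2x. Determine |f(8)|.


f(8) = -16
|-16| = 16

16


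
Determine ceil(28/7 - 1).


28/7 = 4
4 - 1 = 3
ceil(3) = 3

3


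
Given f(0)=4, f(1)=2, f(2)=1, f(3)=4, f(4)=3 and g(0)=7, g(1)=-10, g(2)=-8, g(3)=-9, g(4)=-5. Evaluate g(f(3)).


f(3) = 4
g(4) = -5

-5


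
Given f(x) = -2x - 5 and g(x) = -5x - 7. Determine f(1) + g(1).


f(1) = -7
g(1) = -12
Sum = -19

-19


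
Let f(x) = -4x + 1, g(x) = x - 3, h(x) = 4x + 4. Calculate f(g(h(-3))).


h(-3) = -8
g(-8) = -11
f(-11) = 45

45


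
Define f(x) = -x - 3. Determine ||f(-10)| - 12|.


f(-10) = 7
|7| = 7
|7 - 12| = 5

5


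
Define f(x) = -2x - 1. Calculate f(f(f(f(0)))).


f(0) = -1
f(-1) = 1
f(1) = -3
f(-3) = 5

5


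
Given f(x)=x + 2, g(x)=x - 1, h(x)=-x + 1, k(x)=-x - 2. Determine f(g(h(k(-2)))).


2


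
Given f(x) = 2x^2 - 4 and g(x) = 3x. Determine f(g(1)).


g(1) = 3
f(3) = 2*(3)^2 - 4 = 14

14


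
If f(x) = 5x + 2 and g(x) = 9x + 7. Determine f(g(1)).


82


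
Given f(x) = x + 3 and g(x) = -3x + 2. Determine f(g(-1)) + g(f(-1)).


4


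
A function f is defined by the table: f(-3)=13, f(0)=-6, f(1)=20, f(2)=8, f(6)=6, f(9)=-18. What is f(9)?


Reading from the table at x = 9

-18


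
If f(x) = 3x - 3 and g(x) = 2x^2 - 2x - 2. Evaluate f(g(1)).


g(1) = -2
f(-2) = -9

-9


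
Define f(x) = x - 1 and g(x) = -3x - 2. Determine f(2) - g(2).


f(2) = 1
g(2) = -8
Difference = 9

9


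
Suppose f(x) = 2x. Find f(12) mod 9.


f(12) = 24
24 mod 9 = 6

6


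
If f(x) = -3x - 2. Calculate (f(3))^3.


-1331


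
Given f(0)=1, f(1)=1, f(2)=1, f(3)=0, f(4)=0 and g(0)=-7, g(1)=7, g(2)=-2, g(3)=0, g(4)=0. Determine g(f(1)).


f(1) = 1
g(1) = 7

7


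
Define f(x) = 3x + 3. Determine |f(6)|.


f(6) = 21
|21| = 21

21


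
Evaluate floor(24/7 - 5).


24/7 = 3.4286
3.4286 - 5 = -1.5714
floor(-1.5714) = -2

-2


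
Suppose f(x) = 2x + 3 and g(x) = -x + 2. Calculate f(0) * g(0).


f(0) = 3
g(0) = 2
Product = 6

6


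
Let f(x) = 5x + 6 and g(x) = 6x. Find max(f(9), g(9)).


f(9) = 51
g(9) = 54
max = 54

54


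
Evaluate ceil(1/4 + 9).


10


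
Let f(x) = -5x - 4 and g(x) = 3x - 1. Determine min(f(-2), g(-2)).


f(-2) = 6
g(-2) = -7
min = -7

-7


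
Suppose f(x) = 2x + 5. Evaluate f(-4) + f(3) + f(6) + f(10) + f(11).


f(-4) = -3
f(3) = 11
f(6) = 17
f(10) = 25
f(11) = 27
Sum = 77

77


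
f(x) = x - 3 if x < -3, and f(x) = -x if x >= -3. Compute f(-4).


-4 satisfies x < -3
f(-4) = -7

-7


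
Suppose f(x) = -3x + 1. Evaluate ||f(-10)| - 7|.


24


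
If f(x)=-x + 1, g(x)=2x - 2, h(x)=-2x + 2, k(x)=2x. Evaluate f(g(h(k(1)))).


k(1) = 2
h(2) = -2
g(-2) = -6
f(-6) = 7

7


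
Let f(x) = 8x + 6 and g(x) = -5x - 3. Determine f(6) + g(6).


f(6) = 54
g(6) = -33
Sum = 21

21


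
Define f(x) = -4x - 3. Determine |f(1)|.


f(1) = -7
|-7| = 7

7


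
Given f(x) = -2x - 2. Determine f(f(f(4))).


f(4) = -10
f(-10) = 18
f(18) = -38

-38


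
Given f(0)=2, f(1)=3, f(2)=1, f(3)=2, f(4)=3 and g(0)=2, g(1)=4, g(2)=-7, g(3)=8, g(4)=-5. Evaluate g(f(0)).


f(0) = 2
g(2) = -7

-7


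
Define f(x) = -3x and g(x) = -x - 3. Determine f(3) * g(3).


f(3) = -9
g(3) = -6
Product = 54

54


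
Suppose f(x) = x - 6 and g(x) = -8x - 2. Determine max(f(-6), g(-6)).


46


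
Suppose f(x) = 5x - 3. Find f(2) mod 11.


f(2) = 7
7 mod 11 = 7

7


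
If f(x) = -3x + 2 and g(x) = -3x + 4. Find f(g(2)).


g(2) = -2
f(-2) = 8

8


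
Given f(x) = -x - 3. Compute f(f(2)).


f(2) = -5
f(-5) = 2

2


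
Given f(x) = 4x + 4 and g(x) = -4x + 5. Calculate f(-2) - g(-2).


f(-2) = -4
g(-2) = 13
Difference = -17

-17


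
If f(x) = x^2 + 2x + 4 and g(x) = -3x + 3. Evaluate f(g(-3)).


g(-3) = 12
f(12) = 1*(12)^2 + 2*(12) + 4 = 172

172


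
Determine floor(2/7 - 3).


2/7 = 0.2857
0.2857 - 3 = -2.7143
floor(-2.7143) = -3

-3


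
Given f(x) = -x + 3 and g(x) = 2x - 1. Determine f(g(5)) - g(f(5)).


f(g(5)) = -6
g(f(5)) = -5
Difference = -1

-1


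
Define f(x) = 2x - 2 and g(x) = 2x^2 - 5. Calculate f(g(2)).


4


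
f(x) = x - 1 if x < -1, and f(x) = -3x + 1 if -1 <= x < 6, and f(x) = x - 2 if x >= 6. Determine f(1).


1 satisfies -1 <= x < 6
f(1) = -2

-2


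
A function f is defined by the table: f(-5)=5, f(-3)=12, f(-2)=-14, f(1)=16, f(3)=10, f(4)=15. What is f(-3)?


Reading from the table at x = -3

12


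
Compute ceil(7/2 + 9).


7/2 = 3.5
3.5 + 9 = 12.5
ceil(12.5) = 13

13


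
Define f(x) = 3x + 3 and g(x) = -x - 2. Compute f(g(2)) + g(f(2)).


f(g(2)) = -9
g(f(2)) = -11
Sum = -20

-20


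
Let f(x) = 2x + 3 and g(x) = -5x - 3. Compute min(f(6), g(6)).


f(6) = 15
g(6) = -33
min = -33

-33


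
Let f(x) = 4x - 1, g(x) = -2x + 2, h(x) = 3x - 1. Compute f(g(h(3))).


h(3) = 8
g(8) = -14
f(-14) = -57

-57


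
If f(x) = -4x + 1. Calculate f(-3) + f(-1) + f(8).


f(-3) = 13
f(-1) = 5
f(8) = -31
Sum = -13

-13


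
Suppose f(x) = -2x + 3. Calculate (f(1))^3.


f(1) = 1
(1)^3 = 1

1


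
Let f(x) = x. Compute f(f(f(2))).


f(2) = 2
f(2) = 2
f(2) = 2

2


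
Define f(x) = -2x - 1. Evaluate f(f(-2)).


f(-2) = 3
f(3) = -7

-7


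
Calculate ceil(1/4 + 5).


1/4 = 0.25
0.25 + 5 = 5.25
ceil(5.25) = 6

6


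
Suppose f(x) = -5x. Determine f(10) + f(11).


-105


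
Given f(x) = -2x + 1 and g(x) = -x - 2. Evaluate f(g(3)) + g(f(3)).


f(g(3)) = 11
g(f(3)) = 3
Sum = 14

14


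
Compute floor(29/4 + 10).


29/4 = 7.25
7.25 + 10 = 17.25
floor(17.25) = 17

17


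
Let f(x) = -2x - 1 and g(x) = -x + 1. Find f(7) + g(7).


f(7) = -15
g(7) = -6
Sum = -21

-21


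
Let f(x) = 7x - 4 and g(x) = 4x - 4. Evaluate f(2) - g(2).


f(2) = 10
g(2) = 4
Difference = 6

6


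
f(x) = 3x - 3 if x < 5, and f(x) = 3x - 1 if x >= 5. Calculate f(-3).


-3 satisfies x < 5
f(-3) = -12

-12


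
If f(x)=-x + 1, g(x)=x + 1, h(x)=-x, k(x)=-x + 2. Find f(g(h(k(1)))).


k(1) = 1
h(1) = -1
g(-1) = 0
f(0) = 1

1


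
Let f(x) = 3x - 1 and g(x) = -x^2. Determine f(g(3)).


g(3) = -9
f(-9) = -28

-28


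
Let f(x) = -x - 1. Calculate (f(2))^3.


f(2) = -3
(-3)^3 = -27

-27


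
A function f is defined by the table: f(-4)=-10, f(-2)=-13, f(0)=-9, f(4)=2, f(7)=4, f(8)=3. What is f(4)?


Reading from the table at x = 4

2


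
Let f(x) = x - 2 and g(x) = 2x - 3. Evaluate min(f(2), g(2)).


f(2) = 0
g(2) = 1
min = 0

0


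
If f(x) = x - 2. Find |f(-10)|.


f(-10) = -12
|-12| = 12

12


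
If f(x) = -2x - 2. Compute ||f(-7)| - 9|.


f(-7) = 12
|12| = 12
|12 - 9| = 3

3


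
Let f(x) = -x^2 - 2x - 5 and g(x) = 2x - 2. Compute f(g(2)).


-13


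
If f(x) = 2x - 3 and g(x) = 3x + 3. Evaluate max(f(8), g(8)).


f(8) = 13
g(8) = 27
max = 27

27


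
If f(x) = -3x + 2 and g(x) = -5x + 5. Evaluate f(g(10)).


g(10) = -45
f(-45) = 137

137


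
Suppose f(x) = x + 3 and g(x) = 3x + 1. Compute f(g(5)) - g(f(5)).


-6


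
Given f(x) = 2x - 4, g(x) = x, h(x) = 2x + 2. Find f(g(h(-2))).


h(-2) = -2
g(-2) = -2
f(-2) = -8

-8


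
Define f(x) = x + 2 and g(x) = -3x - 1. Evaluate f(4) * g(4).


-78


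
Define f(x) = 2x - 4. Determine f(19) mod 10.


f(19) = 34
34 mod 10 = 4

4


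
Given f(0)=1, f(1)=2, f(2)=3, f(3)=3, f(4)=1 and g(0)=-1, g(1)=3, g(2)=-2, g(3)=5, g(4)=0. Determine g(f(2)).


f(2) = 3
g(3) = 5

5


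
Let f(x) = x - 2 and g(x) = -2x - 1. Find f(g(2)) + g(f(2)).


-8


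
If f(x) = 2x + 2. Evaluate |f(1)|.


4


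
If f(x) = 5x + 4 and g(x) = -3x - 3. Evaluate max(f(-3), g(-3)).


f(-3) = -11
g(-3) = 6
max = 6

6


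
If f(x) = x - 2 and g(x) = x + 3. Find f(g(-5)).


g(-5) = -2
f(-2) = -4

-4


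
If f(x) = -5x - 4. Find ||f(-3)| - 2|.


f(-3) = 11
|11| = 11
|11 - 2| = 9

9


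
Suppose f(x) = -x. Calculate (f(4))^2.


f(4) = -4
(-4)^2 = 16

16


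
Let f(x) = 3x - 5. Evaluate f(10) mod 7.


f(10) = 25
25 mod 7 = 4

4


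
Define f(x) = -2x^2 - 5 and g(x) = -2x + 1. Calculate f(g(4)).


g(4) = -7
f(-7) = (-2)*(-7)^2 - 5 = -103

-103


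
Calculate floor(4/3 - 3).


4/3 = 1.3333
1.3333 - 3 = -1.6667
floor(-1.6667) = -2

-2


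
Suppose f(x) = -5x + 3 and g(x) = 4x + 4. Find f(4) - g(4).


f(4) = -17
g(4) = 20
Difference = -37

-37


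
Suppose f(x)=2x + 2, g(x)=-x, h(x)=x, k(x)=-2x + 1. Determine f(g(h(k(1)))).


k(1) = -1
h(-1) = -1
g(-1) = 1
f(1) = 4

4


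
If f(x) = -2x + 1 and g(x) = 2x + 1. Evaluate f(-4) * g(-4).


-63


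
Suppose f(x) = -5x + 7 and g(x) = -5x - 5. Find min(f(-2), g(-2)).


f(-2) = 17
g(-2) = 5
min = 5

5


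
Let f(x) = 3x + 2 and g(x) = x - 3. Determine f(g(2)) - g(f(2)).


f(g(2)) = -1
g(f(2)) = 5
Difference = -6

-6


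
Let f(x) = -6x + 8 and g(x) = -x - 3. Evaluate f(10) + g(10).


f(10) = -52
g(10) = -13
Sum = -65

-65


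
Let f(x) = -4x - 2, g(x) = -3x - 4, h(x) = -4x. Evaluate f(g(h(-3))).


h(-3) = 12
g(12) = -40
f(-40) = 158

158


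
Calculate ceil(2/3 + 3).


2/3 = 0.6667
0.6667 + 3 = 3.6667
ceil(3.6667) = 4

4


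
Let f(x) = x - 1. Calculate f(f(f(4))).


f(4) = 3
f(3) = 2
f(2) = 1

1


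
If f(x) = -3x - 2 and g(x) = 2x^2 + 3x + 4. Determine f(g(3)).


g(3) = 31
f(31) = -95

-95


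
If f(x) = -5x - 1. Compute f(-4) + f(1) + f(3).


-3


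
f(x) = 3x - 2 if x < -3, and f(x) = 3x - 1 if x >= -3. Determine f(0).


0 satisfies x >= -3
f(0) = -1

-1


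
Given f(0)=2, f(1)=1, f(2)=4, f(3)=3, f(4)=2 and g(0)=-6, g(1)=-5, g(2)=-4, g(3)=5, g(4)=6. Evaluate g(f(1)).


f(1) = 1
g(1) = -5

-5


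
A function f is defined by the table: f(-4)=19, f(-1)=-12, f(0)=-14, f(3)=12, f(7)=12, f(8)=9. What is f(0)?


Reading from the table at x = 0

-14


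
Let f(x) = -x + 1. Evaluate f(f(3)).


f(3) = -2
f(-2) = 3

3


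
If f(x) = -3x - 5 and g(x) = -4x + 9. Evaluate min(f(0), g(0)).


f(0) = -5
g(0) = 9
min = -5

-5


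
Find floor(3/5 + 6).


3/5 = 0.6
0.6 + 6 = 6.6
floor(6.6) = 6

6


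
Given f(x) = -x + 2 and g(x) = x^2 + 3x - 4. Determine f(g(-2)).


8


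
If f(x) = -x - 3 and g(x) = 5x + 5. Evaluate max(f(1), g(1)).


10


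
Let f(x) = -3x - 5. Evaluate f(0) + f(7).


f(0) = -5
f(7) = -26
Sum = -31

-31


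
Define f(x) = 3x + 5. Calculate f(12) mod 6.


5


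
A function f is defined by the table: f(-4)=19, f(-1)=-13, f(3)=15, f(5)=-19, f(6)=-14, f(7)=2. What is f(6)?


Reading from the table at x = 6

-14


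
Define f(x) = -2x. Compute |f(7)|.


f(7) = -14
|-14| = 14

14


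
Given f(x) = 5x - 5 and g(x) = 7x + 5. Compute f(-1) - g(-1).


-8


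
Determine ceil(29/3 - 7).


29/3 = 9.6667
9.6667 - 7 = 2.6667
ceil(2.6667) = 3

3


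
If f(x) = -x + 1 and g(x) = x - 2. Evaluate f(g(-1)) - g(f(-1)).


f(g(-1)) = 4
g(f(-1)) = 0
Difference = 4

4


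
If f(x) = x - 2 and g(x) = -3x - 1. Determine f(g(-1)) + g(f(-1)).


f(g(-1)) = 0
g(f(-1)) = 8
Sum = 8

8


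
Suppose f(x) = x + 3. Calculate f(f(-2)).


f(-2) = 1
f(1) = 4

4


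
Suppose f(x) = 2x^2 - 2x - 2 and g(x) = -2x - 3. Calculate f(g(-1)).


2


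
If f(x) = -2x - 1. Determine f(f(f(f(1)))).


f(1) = -3
f(-3) = 5
f(5) = -11
f(-11) = 21

21


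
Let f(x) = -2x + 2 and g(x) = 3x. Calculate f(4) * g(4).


f(4) = -6
g(4) = 12
Product = -72

-72


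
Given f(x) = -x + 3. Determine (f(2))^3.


f(2) = 1
(1)^3 = 1

1


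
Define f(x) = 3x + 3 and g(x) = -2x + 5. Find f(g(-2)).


30


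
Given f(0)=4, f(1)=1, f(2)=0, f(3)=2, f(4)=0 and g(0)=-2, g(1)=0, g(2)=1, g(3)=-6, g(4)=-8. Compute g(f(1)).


f(1) = 1
g(1) = 0

0


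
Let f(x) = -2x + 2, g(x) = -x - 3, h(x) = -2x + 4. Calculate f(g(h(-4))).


h(-4) = 12
g(12) = -15
f(-15) = 32

32


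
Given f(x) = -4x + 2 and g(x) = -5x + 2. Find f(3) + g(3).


-23


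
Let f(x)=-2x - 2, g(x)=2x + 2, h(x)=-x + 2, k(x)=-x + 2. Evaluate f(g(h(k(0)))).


k(0) = 2
h(2) = 0
g(0) = 2
f(2) = -6

-6


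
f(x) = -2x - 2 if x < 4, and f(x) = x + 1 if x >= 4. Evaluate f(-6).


-6 satisfies x < 4
f(-6) = 10

10


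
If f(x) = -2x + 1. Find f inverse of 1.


Solve -2x + 1 = 1
x = (1 - 1) / (-2) = 0

0


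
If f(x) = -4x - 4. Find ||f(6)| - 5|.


f(6) = -28
|-28| = 28
|28 - 5| = 23

23


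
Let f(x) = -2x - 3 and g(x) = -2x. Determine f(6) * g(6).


f(6) = -15
g(6) = -12
Product = 180

180


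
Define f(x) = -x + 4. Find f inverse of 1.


Solve -x + 4 = 1
x = (1 - 4) / (-1) = 3

3


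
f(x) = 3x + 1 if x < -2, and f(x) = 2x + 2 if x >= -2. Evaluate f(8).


8 satisfies x >= -2
f(8) = 18

18


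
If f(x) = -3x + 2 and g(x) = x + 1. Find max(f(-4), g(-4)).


f(-4) = 14
g(-4) = -3
max = 14

14


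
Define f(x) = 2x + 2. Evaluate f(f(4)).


f(4) = 10
f(10) = 22

22


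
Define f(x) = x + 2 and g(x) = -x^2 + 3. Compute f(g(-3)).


g(-3) = -6
f(-6) = -4

-4


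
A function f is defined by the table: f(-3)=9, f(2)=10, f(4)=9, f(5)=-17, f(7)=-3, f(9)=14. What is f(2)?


Reading from the table at x = 2

10


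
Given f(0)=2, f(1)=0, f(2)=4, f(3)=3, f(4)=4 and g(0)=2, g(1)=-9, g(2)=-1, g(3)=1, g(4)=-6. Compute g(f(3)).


f(3) = 3
g(3) = 1

1


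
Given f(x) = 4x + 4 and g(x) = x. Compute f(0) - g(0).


4


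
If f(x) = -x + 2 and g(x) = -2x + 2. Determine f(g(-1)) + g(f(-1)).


-6


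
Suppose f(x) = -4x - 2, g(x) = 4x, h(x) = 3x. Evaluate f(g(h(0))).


h(0) = 0
g(0) = 0
f(0) = -2

-2


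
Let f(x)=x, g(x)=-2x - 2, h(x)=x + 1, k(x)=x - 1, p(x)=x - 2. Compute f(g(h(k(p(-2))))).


p(-2) = -4
k(-4) = -5
h(-5) = -4
g(-4) = 6
f(6) = 6

6


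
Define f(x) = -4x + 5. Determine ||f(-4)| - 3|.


f(-4) = 21
|21| = 21
|21 - 3| = 18

18


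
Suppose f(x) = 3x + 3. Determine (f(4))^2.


f(4) = 15
(15)^2 = 225

225


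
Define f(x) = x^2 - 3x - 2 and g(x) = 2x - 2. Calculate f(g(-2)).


g(-2) = -6
f(-6) = 1*(-6)^2 - 3*(-6) - 2 = 52

52


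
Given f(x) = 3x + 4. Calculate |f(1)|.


f(1) = 7
|7| = 7

7


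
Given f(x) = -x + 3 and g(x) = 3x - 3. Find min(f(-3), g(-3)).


f(-3) = 6
g(-3) = -12
min = -12

-12


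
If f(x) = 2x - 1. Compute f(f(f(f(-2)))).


f(-2) = -5
f(-5) = -11
f(-11) = -23
f(-23) = -47

-47


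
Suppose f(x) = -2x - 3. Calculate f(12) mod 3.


f(12) = -27
-27 mod 3 = 0

0


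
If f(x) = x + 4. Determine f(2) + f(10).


f(2) = 6
f(10) = 14
Sum = 20

20


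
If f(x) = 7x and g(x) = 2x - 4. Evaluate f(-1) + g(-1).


-13


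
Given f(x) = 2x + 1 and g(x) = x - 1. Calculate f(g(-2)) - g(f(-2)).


f(g(-2)) = -5
g(f(-2)) = -4
Difference = -1

-1


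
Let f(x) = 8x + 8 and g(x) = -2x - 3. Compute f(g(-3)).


g(-3) = 3
f(3) = 32

32


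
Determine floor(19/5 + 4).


19/5 = 3.8
3.8 + 4 = 7.8
floor(7.8) = 7

7


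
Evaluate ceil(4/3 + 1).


4/3 = 1.3333
1.3333 + 1 = 2.3333
ceil(2.3333) = 3

3


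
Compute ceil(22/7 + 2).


22/7 = 3.1429
3.1429 + 2 = 5.1429
ceil(5.1429) = 6

6


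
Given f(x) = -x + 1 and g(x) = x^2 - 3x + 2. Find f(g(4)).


g(4) = 6
f(6) = -5

-5


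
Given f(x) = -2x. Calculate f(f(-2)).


-8


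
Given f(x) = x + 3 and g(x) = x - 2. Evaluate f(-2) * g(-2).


-4


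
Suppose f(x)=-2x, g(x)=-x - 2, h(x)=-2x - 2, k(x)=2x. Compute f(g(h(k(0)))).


k(0) = 0
h(0) = -2
g(-2) = 0
f(0) = 0

0


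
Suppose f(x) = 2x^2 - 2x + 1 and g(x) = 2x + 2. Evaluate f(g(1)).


g(1) = 4
f(4) = 2*(4)^2 - 2*(4) + 1 = 25

25


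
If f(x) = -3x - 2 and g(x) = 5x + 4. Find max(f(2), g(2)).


f(2) = -8
g(2) = 14
max = 14

14


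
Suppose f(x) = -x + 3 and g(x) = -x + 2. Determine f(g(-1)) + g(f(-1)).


f(g(-1)) = 0
g(f(-1)) = -2
Sum = -2

-2


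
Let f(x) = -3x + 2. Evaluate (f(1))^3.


f(1) = -1
(-1)^3 = -1

-1


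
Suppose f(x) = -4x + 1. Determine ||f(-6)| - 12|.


f(-6) = 25
|25| = 25
|25 - 12| = 13

13


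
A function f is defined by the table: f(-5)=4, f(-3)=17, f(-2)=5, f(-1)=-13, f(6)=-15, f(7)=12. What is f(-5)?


Reading from the table at x = -5

4


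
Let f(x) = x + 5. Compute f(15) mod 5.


f(15) = 20
20 mod 5 = 0

0


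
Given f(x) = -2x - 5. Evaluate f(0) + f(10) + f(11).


-57


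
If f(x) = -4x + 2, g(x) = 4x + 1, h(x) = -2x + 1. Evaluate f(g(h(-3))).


h(-3) = 7
g(7) = 29
f(29) = -114

-114


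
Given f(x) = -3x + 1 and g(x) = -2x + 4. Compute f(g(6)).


g(6) = -8
f(-8) = 25

25


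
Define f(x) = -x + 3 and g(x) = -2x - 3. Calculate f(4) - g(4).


10


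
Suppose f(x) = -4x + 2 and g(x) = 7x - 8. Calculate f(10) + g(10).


f(10) = -38
g(10) = 62
Sum = 24

24


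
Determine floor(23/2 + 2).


23/2 = 11.5
11.5 + 2 = 13.5
floor(13.5) = 13

13


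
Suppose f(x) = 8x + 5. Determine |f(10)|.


f(10) = 85
|85| = 85

85


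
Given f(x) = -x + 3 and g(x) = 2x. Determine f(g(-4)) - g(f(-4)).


-3


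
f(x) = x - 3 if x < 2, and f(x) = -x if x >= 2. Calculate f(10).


10 satisfies x >= 2
f(10) = -10

-10


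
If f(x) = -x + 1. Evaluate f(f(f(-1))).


f(-1) = 2
f(2) = -1
f(-1) = 2

2


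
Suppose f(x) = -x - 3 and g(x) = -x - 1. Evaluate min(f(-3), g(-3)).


f(-3) = 0
g(-3) = 2
min = 0

0


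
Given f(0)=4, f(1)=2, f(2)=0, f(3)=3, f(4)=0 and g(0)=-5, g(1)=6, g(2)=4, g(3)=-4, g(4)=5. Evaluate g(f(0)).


f(0) = 4
g(4) = 5

5


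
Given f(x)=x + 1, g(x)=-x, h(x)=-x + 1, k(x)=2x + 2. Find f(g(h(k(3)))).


k(3) = 8
h(8) = -7
g(-7) = 7
f(7) = 8

8


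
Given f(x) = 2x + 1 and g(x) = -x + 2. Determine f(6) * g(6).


-52


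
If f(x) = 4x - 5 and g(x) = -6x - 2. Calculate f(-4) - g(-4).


f(-4) = -21
g(-4) = 22
Difference = -43

-43


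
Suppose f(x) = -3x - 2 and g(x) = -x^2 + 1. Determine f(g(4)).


g(4) = -15
f(-15) = 43

43


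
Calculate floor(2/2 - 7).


2/2 = 1
1 - 7 = -6
floor(-6) = -6

-6


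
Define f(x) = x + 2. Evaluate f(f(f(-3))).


3


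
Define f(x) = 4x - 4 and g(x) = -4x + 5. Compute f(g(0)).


g(0) = 5
f(5) = 16

16


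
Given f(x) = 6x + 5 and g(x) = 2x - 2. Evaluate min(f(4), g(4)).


f(4) = 29
g(4) = 6
min = 6

6


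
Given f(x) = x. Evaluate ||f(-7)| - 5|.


f(-7) = -7
|-7| = 7
|7 - 5| = 2

2


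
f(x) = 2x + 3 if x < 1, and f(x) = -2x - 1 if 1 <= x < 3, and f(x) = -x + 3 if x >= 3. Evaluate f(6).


6 satisfies x >= 3
f(6) = -3

-3


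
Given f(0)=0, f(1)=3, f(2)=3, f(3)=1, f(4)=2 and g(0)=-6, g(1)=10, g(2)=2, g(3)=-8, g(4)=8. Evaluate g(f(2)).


-8


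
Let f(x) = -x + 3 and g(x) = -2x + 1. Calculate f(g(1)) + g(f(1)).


f(g(1)) = 4
g(f(1)) = -3
Sum = 1

1


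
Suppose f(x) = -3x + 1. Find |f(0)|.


f(0) = 1
|1| = 1

1


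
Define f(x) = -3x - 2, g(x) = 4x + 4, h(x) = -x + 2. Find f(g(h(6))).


34


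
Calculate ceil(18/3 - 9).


18/3 = 6
6 - 9 = -3
ceil(-3) = -3

-3


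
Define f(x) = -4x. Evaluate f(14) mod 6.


f(14) = -56
-56 mod 6 = 4

4


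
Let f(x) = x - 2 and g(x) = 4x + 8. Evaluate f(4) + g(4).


26


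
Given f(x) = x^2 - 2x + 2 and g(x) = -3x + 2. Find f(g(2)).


26


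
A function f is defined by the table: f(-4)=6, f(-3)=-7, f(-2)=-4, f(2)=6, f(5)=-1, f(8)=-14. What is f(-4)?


6


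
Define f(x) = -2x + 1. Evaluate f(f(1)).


f(1) = -1
f(-1) = 3

3


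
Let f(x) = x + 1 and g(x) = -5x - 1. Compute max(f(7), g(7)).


f(7) = 8
g(7) = -36
max = 8

8


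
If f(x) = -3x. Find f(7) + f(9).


f(7) = -21
f(9) = -27
Sum = -48

-48


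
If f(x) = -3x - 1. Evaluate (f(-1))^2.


f(-1) = 2
(2)^2 = 4

4


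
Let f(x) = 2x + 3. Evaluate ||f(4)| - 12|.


f(4) = 11
|11| = 11
|11 - 12| = 1

1


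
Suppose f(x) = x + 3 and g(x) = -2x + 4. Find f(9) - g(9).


26


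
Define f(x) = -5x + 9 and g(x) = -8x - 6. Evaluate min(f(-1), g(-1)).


f(-1) = 14
g(-1) = 2
min = 2

2


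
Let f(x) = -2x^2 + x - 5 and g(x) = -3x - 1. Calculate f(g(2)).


g(2) = -7
f(-7) = (-2)*(-7)^2 + 1*(-7) - 5 = -110

-110


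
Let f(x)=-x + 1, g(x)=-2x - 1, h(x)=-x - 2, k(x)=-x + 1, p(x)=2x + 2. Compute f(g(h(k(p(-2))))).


p(-2) = -2
k(-2) = 3
h(3) = -5
g(-5) = 9
f(9) = -8

-8


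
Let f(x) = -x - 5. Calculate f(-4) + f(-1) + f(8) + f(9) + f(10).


-47


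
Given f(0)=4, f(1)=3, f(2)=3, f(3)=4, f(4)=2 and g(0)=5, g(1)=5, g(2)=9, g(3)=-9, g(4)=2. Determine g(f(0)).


f(0) = 4
g(4) = 2

2


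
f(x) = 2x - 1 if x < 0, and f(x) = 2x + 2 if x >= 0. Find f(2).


2 satisfies x >= 0
f(2) = 6

6


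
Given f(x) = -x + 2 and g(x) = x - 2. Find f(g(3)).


g(3) = 1
f(1) = 1

1


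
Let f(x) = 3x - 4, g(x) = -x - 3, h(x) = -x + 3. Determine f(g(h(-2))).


h(-2) = 5
g(5) = -8
f(-8) = -28

-28


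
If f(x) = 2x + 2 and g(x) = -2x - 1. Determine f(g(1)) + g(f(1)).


-13


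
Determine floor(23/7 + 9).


23/7 = 3.2857
3.2857 + 9 = 12.2857
floor(12.2857) = 12

12


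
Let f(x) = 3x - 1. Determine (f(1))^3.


f(1) = 2
(2)^3 = 8

8


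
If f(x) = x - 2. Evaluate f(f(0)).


f(0) = -2
f(-2) = -4

-4


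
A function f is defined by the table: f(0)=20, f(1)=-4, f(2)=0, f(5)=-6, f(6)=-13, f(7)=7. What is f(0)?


Reading from the table at x = 0

20


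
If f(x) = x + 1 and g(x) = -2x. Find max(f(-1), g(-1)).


f(-1) = 0
g(-1) = 2
max = 2

2


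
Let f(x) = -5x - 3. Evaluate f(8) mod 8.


f(8) = -43
-43 mod 8 = 5

5


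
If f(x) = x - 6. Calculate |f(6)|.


0


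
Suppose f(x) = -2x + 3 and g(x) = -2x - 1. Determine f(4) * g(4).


45


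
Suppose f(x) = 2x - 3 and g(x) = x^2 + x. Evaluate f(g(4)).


g(4) = 20
f(20) = 37

37


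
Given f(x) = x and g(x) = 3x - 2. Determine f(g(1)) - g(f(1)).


f(g(1)) = 1
g(f(1)) = 1
Difference = 0

0


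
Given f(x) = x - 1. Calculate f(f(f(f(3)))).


f(3) = 2
f(2) = 1
f(1) = 0
f(0) = -1

-1


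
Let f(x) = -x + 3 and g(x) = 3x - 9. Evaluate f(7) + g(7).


f(7) = -4
g(7) = 12
Sum = 8

8


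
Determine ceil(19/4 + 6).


19/4 = 4.75
4.75 + 6 = 10.75
ceil(10.75) = 11

11


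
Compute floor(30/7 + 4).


8


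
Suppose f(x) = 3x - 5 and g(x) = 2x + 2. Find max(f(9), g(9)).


f(9) = 22
g(9) = 20
max = 22

22


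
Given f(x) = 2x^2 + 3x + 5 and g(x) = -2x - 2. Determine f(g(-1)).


g(-1) = 0
f(0) = 2*(0)^2 + 3*(0) + 5 = 5

5


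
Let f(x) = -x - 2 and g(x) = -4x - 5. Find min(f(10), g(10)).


f(10) = -12
g(10) = -45
min = -45

-45


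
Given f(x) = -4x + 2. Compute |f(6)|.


f(6) = -22
|-22| = 22

22


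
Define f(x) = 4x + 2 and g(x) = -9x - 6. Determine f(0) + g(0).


f(0) = 2
g(0) = -6
Sum = -4

-4


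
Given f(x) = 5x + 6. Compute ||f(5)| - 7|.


24


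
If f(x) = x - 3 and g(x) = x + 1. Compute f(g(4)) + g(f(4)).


f(g(4)) = 2
g(f(4)) = 2
Sum = 4

4


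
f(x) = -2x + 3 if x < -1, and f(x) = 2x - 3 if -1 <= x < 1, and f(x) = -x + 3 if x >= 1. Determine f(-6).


-6 satisfies x < -1
f(-6) = 15

15


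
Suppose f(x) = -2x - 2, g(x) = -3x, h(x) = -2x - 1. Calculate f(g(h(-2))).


h(-2) = 3
g(3) = -9
f(-9) = 16

16


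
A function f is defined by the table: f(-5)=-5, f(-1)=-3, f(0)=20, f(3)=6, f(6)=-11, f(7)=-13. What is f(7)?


Reading from the table at x = 7

-13


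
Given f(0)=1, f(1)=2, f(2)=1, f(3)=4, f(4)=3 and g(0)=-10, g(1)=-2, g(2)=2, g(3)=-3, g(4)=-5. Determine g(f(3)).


f(3) = 4
g(4) = -5

-5
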